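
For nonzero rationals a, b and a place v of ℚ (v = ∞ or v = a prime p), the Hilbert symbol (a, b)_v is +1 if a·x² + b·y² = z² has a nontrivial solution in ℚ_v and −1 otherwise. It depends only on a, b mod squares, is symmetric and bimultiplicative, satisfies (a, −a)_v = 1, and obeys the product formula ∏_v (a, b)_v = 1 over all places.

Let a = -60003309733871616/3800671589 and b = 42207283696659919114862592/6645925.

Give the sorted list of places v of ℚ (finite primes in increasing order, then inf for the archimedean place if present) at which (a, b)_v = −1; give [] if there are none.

Mod squares: a ≡ -35581, b ≡ 741. Check v ∈ {∞, 2, 3, 5, 7, 11, 13, 17, 19, 23, 29}.
v=29: a=29^-2·(≡27), b=29^0·(≡25) mod 29; (27|29)=-1, (25|29)=+1; (−1)^{-2·0·14}·(-1)^0·(+1)^-2 = +1.
v=5: a=5^0·(≡1), b=5^-2·(≡1) mod 5; (1|5)=+1, (1|5)=+1; (−1)^{0·-2·2}·(+1)^-2·(+1)^0 = +1.
v=3: a=3^8·(≡2), b=3^11·(≡1) mod 3; (2|3)=-1, (1|3)=+1; (−1)^{8·11·1}·(-1)^11·(+1)^8 = -1.
v=19: a=19^2·(≡7), b=19^5·(≡11) mod 19; (7|19)=+1, (11|19)=+1; (−1)^{2·5·9}·(+1)^5·(+1)^2 = +1.
v=17: a=17^-1·(≡2), b=17^2·(≡10) mod 17; (2|17)=+1, (10|17)=-1; (−1)^{-1·2·8}·(+1)^2·(-1)^-1 = -1.
v=2: v_2(a)=16, v_2(b)=18; units ≡ 3, 5 (mod 8); ε·ε+αω+βω = 1·0+16·1+18·1 ≡ 0  ⇒  (a,b)_2 = +1.
v=13: a=13^-3·(≡5), b=13^-3·(≡8) mod 13; (5|13)=-1, (8|13)=-1; (−1)^{-3·-3·6}·(-1)^-3·(-1)^-3 = +1.
v=7: a=7^5·(≡3), b=7^4·(≡6) mod 7; (3|7)=-1, (6|7)=-1; (−1)^{5·4·3}·(-1)^4·(-1)^5 = -1.
v=11: a=11^-2·(≡1), b=11^-2·(≡9) mod 11; (1|11)=+1, (9|11)=+1; (−1)^{-2·-2·5}·(+1)^-2·(+1)^-2 = +1.
v=∞: -35581 < 0 and 741 > 0  ⇒  (a,b)_∞ = +1.
v=23: a=23^1·(≡15), b=23^2·(≡17) mod 23; (15|23)=-1, (17|23)=-1; (−1)^{1·2·11}·(-1)^2·(-1)^1 = -1.
|Ram(-35581, 741)| = 4, even; anisotropic at {3, 7, 17, 23}.

[3, 7, 17, 23]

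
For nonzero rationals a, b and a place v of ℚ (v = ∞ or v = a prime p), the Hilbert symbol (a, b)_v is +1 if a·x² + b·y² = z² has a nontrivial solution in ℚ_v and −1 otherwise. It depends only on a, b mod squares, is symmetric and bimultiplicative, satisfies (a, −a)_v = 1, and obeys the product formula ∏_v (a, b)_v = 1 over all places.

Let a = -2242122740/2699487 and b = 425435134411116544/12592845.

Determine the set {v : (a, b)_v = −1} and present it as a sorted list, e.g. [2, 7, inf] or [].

Mod squares: a ≡ -267995, b ≡ 5. Check v ∈ {∞, 2, 3, 5, 7, 11, 13, 19, 23, 31}.
v=19: a=19^1·(≡14), b=19^2·(≡4) mod 19; (14|19)=-1, (4|19)=+1; (−1)^{1·2·9}·(-1)^2·(+1)^1 = +1.
v=7: a=7^-1·(≡6), b=7^0·(≡6) mod 7; (6|7)=-1, (6|7)=-1; (−1)^{-1·0·3}·(-1)^0·(-1)^-1 = -1.
v=∞: -267995 < 0 and 5 > 0  ⇒  (a,b)_∞ = +1.
v=13: a=13^1·(≡3), b=13^2·(≡2) mod 13; (3|13)=+1, (2|13)=-1; (−1)^{1·2·6}·(+1)^2·(-1)^1 = -1.
v=31: a=31^1·(≡8), b=31^2·(≡18) mod 31; (8|31)=+1, (18|31)=+1; (−1)^{1·2·15}·(+1)^2·(+1)^1 = +1.
v=2: v_2(a)=2, v_2(b)=12; units ≡ 5, 5 (mod 8); ε·ε+αω+βω = 0·0+2·1+12·1 ≡ 0  ⇒  (a,b)_2 = +1.
v=5: a=5^1·(≡1), b=5^-1·(≡1) mod 5; (1|5)=+1, (1|5)=+1; (−1)^{1·-1·2}·(+1)^-1·(+1)^1 = +1.
v=11: a=11^4·(≡9), b=11^6·(≡4) mod 11; (9|11)=+1, (4|11)=+1; (−1)^{4·6·5}·(+1)^6·(+1)^4 = +1.
v=23: a=23^-2·(≡3), b=23^-4·(≡20) mod 23; (3|23)=+1, (20|23)=-1; (−1)^{-2·-4·11}·(+1)^-4·(-1)^-2 = +1.
v=3: a=3^-6·(≡1), b=3^-2·(≡2) mod 3; (1|3)=+1, (2|3)=-1; (−1)^{-6·-2·1}·(+1)^-2·(-1)^-6 = +1.
Ram(-267995, 5) = {7, 13}; no ℚ_7-point on the conic.

[7, 13]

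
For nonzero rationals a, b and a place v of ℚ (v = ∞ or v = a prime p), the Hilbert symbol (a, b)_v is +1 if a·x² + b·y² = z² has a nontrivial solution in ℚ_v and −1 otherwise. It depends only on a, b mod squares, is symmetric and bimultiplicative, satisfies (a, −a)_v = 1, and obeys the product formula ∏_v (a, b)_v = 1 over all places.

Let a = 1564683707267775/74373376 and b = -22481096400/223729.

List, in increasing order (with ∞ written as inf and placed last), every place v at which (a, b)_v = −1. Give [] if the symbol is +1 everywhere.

[2, 7, 19, 37]

Mod squares: a ≡ 2679, b ≡ -693861. Check v ∈ {∞, 2, 3, 5, 7, 11, 17, 19, 37, 43, 47}.
v=7: a=7^-4·(≡3), b=7^1·(≡1) mod 7; (3|7)=-1, (1|7)=+1; (−1)^{-4·1·3}·(-1)^1·(+1)^-4 = -1.
v=11: a=11^-2·(≡8), b=11^-2·(≡7) mod 11; (8|11)=-1, (7|11)=-1; (−1)^{-2·-2·5}·(-1)^-2·(-1)^-2 = +1.
v=37: a=37^2·(≡24), b=37^1·(≡22) mod 37; (24|37)=-1, (22|37)=-1; (−1)^{2·1·18}·(-1)^1·(-1)^2 = -1.
v=43: a=43^0·(≡35), b=43^-2·(≡18) mod 43; (35|43)=+1, (18|43)=-1; (−1)^{0·-2·21}·(+1)^-2·(-1)^0 = +1.
v=17: a=17^2·(≡6), b=17^0·(≡7) mod 17; (6|17)=-1, (7|17)=-1; (−1)^{2·0·8}·(-1)^0·(-1)^2 = +1.
v=∞: 2679 > 0 and -693861 < 0  ⇒  (a,b)_∞ = +1.
v=5: a=5^2·(≡1), b=5^2·(≡1) mod 5; (1|5)=+1, (1|5)=+1; (−1)^{2·2·2}·(+1)^2·(+1)^2 = +1.
v=47: a=47^1·(≡23), b=47^1·(≡1) mod 47; (23|47)=-1, (1|47)=+1; (−1)^{1·1·23}·(-1)^1·(+1)^1 = +1.
v=2: v_2(a)=-8, v_2(b)=4; units ≡ 7, 3 (mod 8); ε·ε+αω+βω = 1·1+-8·1+4·0 ≡ 1  ⇒  (a,b)_2 = -1.
v=19: a=19^1·(≡8), b=19^1·(≡13) mod 19; (8|19)=-1, (13|19)=-1; (−1)^{1·1·9}·(-1)^1·(-1)^1 = -1.
v=3: a=3^11·(≡2), b=3^5·(≡1) mod 3; (2|3)=-1, (1|3)=+1; (−1)^{11·5·1}·(-1)^5·(+1)^11 = +1.
(2679, -693861 / ℚ) ramifies at {2, 7, 19, 37}: a division algebra.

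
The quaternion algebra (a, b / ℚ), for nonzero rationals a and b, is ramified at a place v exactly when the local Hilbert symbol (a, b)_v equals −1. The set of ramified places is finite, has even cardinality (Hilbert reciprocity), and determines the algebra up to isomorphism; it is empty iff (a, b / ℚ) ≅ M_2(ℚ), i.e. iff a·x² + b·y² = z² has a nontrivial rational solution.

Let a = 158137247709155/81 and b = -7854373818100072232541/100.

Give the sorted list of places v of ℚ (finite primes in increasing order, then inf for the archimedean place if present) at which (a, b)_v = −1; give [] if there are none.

[2, 3, 11, 17, 31, 37]

(a, b) ≡ (993395, -7825389) mod (ℚ^×)²; places V = {2, 3, 5, 11, 13, 17, 29, 31, 37, ∞}.
(a,b)_17: α=1, u≡12; β=1, v≡16 (mod 17); (12|17)=-1, (16|17)=+1; sign (−1)^0·-1^1·+1^1 = -1.
(a,b)_37: α=2, u≡31; β=3, v≡31 (mod 37); (31|37)=-1, (31|37)=-1; sign (−1)^0·-1^3·-1^2 = -1.
(a,b)_11: α=2, u≡2; β=3, v≡5 (mod 11); (2|11)=-1, (5|11)=+1; sign (−1)^0·-1^3·+1^2 = -1.
(a,b)_29: α=1, u≡25; β=1, v≡1 (mod 29); (25|29)=+1, (1|29)=+1; sign (−1)^0·+1^1·+1^1 = +1.
(a,b)_∞: sgn(993395)=+, sgn(-7825389)=−, so +1.
(a,b)_2: α=0, β=-2; u≡3, v≡3 (mod 8); ε(u)ε(v)=1·1, αω(v)=0·1, βω(u)=-2·1; sum ≡ 1  ⇒  -1.
(a,b)_13: α=1, u≡12; β=1, v≡10 (mod 13); (12|13)=+1, (10|13)=+1; sign (−1)^0·+1^1·+1^1 = +1.
(a,b)_3: α=-4, u≡2; β=9, v≡1 (mod 3); (2|3)=-1, (1|3)=+1; sign (−1)^0·-1^9·+1^-4 = -1.
(a,b)_31: α=3, u≡12; β=4, v≡22 (mod 31); (12|31)=-1, (22|31)=-1; sign (−1)^0·-1^4·-1^3 = -1.
(a,b)_5: α=1, u≡1; β=-2, v≡1 (mod 5); (1|5)=+1, (1|5)=+1; sign (−1)^0·+1^-2·+1^1 = +1.
Ram(993395, -7825389) = {2, 3, 11, 17, 31, 37}; no ℚ_2-point on the conic.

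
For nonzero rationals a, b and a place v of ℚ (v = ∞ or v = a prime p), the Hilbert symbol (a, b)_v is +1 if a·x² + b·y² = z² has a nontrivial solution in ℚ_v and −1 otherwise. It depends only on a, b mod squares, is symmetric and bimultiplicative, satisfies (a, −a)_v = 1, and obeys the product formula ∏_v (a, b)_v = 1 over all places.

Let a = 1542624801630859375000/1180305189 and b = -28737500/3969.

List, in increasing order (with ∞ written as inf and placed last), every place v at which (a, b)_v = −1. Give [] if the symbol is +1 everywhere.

[7, 19]

Mod squares: a ≡ 51870, b ≡ -95. Check v ∈ {∞, 2, 3, 5, 7, 11, 13, 17, 19}.
v=7: a=7^-5·(≡4), b=7^-2·(≡5) mod 7; (4|7)=+1, (5|7)=-1; (−1)^{-5·-2·3}·(+1)^-2·(-1)^-5 = -1.
v=19: a=19^3·(≡15), b=19^1·(≡12) mod 19; (15|19)=-1, (12|19)=-1; (−1)^{3·1·9}·(-1)^1·(-1)^3 = -1.
v=13: a=13^1·(≡4), b=13^0·(≡10) mod 13; (4|13)=+1, (10|13)=+1; (−1)^{1·0·6}·(+1)^0·(+1)^1 = +1.
v=3: a=3^-5·(≡1), b=3^-4·(≡1) mod 3; (1|3)=+1, (1|3)=+1; (−1)^{-5·-4·1}·(+1)^-4·(+1)^-5 = +1.
v=2: v_2(a)=3, v_2(b)=2; units ≡ 7, 1 (mod 8); ε·ε+αω+βω = 1·0+3·0+2·0 ≡ 0  ⇒  (a,b)_2 = +1.
v=17: a=17^-2·(≡11), b=17^0·(≡6) mod 17; (11|17)=-1, (6|17)=-1; (−1)^{-2·0·8}·(-1)^0·(-1)^-2 = +1.
v=11: a=11^6·(≡4), b=11^2·(≡5) mod 11; (4|11)=+1, (5|11)=+1; (−1)^{6·2·5}·(+1)^2·(+1)^6 = +1.
v=5: a=5^13·(≡4), b=5^5·(≡1) mod 5; (4|5)=+1, (1|5)=+1; (−1)^{13·5·2}·(+1)^5·(+1)^13 = +1.
v=∞: 51870 > 0 and -95 < 0  ⇒  (a,b)_∞ = +1.
|Ram(51870, -95)| = 2, even; anisotropic at {7, 19}.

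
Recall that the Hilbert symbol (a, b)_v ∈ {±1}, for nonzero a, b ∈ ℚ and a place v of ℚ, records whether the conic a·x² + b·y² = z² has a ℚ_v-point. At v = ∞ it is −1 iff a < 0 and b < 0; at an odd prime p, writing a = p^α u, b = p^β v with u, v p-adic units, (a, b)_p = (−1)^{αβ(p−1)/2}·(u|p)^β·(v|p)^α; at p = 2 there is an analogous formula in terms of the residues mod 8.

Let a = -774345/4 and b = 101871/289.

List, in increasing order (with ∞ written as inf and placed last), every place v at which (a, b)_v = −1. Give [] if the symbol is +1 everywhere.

(a, b) ≡ (-2145, 231) mod (ℚ^×)²; places V = {2, 3, 5, 7, 11, 13, 17, 19, ∞}.
(a,b)_19: α=2, u≡10; β=0, v≡3 (mod 19); (10|19)=-1, (3|19)=-1; sign (−1)^0·-1^0·-1^2 = +1.
(a,b)_3: α=1, u≡2; β=3, v≡2 (mod 3); (2|3)=-1, (2|3)=-1; sign (−1)^1·-1^3·-1^1 = -1.
(a,b)_7: α=0, u≡4; β=3, v≡5 (mod 7); (4|7)=+1, (5|7)=-1; sign (−1)^0·+1^3·-1^0 = +1.
(a,b)_17: α=0, u≡14; β=-2, v≡7 (mod 17); (14|17)=-1, (7|17)=-1; sign (−1)^0·-1^-2·-1^0 = +1.
(a,b)_11: α=1, u≡4; β=1, v≡7 (mod 11); (4|11)=+1, (7|11)=-1; sign (−1)^1·+1^1·-1^1 = +1.
(a,b)_13: α=1, u≡10; β=0, v≡1 (mod 13); (10|13)=+1, (1|13)=+1; sign (−1)^0·+1^0·+1^1 = +1.
(a,b)_5: α=1, u≡4; β=0, v≡4 (mod 5); (4|5)=+1, (4|5)=+1; sign (−1)^0·+1^0·+1^1 = +1.
(a,b)_2: α=-2, β=0; u≡7, v≡7 (mod 8); ε(u)ε(v)=1·1, αω(v)=-2·0, βω(u)=0·0; sum ≡ 1  ⇒  -1.
(a,b)_∞: sgn(-2145)=−, sgn(231)=+, so +1.
|Ram(-2145, 231)| = 2, even; anisotropic at {2, 3}.

[2, 3]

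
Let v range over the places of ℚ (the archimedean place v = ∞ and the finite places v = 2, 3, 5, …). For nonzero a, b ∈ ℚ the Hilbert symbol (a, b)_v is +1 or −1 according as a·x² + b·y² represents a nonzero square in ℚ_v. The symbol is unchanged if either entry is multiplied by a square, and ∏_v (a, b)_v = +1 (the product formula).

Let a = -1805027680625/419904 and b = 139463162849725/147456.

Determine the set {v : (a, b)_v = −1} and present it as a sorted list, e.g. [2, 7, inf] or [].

[19, 29]

(a, b) ≡ (-5681, 164749) mod (ℚ^×)²; places V = {2, 3, 5, 11, 13, 19, 23, 29, 31, ∞}.
(a,b)_23: α=3, u≡4; β=5, v≡17 (mod 23); (4|23)=+1, (17|23)=-1; sign (−1)^1·+1^5·-1^3 = +1.
(a,b)_11: α=0, u≡7; β=2, v≡6 (mod 11); (7|11)=-1, (6|11)=-1; sign (−1)^0·-1^2·-1^0 = +1.
(a,b)_31: α=2, u≡29; β=0, v≡23 (mod 31); (29|31)=-1, (23|31)=-1; sign (−1)^0·-1^0·-1^2 = +1.
(a,b)_∞: sgn(-5681)=−, sgn(164749)=+, so +1.
(a,b)_19: α=1, u≡16; β=1, v≡11 (mod 19); (16|19)=+1, (11|19)=+1; sign (−1)^1·+1^1·+1^1 = -1.
(a,b)_5: α=4, u≡4; β=2, v≡4 (mod 5); (4|5)=+1, (4|5)=+1; sign (−1)^0·+1^2·+1^4 = +1.
(a,b)_13: α=1, u≡5; β=1, v≡5 (mod 13); (5|13)=-1, (5|13)=-1; sign (−1)^0·-1^1·-1^1 = +1.
(a,b)_3: α=-8, u≡1; β=-2, v≡1 (mod 3); (1|3)=+1, (1|3)=+1; sign (−1)^0·+1^-2·+1^-8 = +1.
(a,b)_29: α=0, u≡3; β=1, v≡2 (mod 29); (3|29)=-1, (2|29)=-1; sign (−1)^0·-1^1·-1^0 = -1.
(a,b)_2: α=-6, β=-14; u≡7, v≡5 (mod 8); ε(u)ε(v)=1·0, αω(v)=-6·1, βω(u)=-14·0; sum ≡ 0  ⇒  +1.
Ram(-5681, 164749) = {19, 29}; no ℚ_19-point on the conic.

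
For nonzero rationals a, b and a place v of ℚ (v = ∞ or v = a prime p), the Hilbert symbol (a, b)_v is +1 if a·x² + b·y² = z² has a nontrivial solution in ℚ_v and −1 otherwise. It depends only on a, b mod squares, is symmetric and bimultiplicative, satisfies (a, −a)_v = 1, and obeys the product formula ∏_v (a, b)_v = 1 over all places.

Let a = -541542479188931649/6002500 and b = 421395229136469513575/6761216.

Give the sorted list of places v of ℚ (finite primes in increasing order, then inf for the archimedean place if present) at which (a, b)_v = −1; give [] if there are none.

[11, 23]

(a, b) ≡ (-3867721, 4614973) mod (ℚ^×)²; places V = {2, 3, 5, 7, 11, 13, 17, 23, 29, 37, 43, ∞}.
(a,b)_11: α=3, u≡5; β=-1, v≡5 (mod 11); (5|11)=+1, (5|11)=+1; sign (−1)^1·+1^-1·+1^3 = -1.
(a,b)_13: α=1, u≡9; β=2, v≡12 (mod 13); (9|13)=+1, (12|13)=+1; sign (−1)^0·+1^2·+1^1 = +1.
(a,b)_37: α=1, u≡14; β=1, v≡15 (mod 37); (14|37)=-1, (15|37)=-1; sign (−1)^0·-1^1·-1^1 = +1.
(a,b)_7: α=-4, u≡5; β=-4, v≡3 (mod 7); (5|7)=-1, (3|7)=-1; sign (−1)^0·-1^-4·-1^-4 = +1.
(a,b)_5: α=-4, u≡4; β=2, v≡3 (mod 5); (4|5)=+1, (3|5)=-1; sign (−1)^0·+1^2·-1^-4 = +1.
(a,b)_∞: sgn(-3867721)=−, sgn(4614973)=+, so +1.
(a,b)_23: α=2, u≡15; β=3, v≡21 (mod 23); (15|23)=-1, (21|23)=-1; sign (−1)^0·-1^3·-1^2 = -1.
(a,b)_3: α=2, u≡2; β=0, v≡1 (mod 3); (2|3)=-1, (1|3)=+1; sign (−1)^0·-1^0·+1^2 = +1.
(a,b)_17: α=3, u≡9; β=3, v≡16 (mod 17); (9|17)=+1, (16|17)=+1; sign (−1)^0·+1^3·+1^3 = +1.
(a,b)_2: α=-2, β=-8; u≡7, v≡5 (mod 8); ε(u)ε(v)=1·0, αω(v)=-2·1, βω(u)=-8·0; sum ≡ 0  ⇒  +1.
(a,b)_43: α=1, u≡9; β=2, v≡14 (mod 43); (9|43)=+1, (14|43)=+1; sign (−1)^0·+1^2·+1^1 = +1.
(a,b)_29: α=2, u≡28; β=3, v≡18 (mod 29); (28|29)=+1, (18|29)=-1; sign (−1)^0·+1^3·-1^2 = +1.
|Ram(-3867721, 4614973)| = 2, even; anisotropic at {11, 23}.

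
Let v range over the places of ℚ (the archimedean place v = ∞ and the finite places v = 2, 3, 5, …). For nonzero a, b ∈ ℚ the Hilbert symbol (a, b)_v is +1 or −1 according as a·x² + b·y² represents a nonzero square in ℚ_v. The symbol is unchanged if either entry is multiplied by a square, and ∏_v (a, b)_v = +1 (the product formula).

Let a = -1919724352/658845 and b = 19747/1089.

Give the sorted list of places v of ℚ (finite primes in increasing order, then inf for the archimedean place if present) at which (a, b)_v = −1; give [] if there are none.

[2, 5]

(a, b) ≡ (-65, 403) mod (ℚ^×)²; places V = {2, 3, 5, 7, 11, 13, 31, ∞}.
(a,b)_11: α=-4, u≡4; β=-2, v≡10 (mod 11); (4|11)=+1, (10|11)=-1; sign (−1)^0·+1^-2·-1^-4 = +1.
(a,b)_3: α=-2, u≡1; β=-2, v≡1 (mod 3); (1|3)=+1, (1|3)=+1; sign (−1)^0·+1^-2·+1^-2 = +1.
(a,b)_13: α=1, u≡6; β=1, v≡5 (mod 13); (6|13)=-1, (5|13)=-1; sign (−1)^0·-1^1·-1^1 = +1.
(a,b)_31: α=2, u≡4; β=1, v≡12 (mod 31); (4|31)=+1, (12|31)=-1; sign (−1)^0·+1^1·-1^2 = +1.
(a,b)_∞: sgn(-65)=−, sgn(403)=+, so +1.
(a,b)_7: α=4, u≡6; β=2, v≡1 (mod 7); (6|7)=-1, (1|7)=+1; sign (−1)^0·-1^2·+1^4 = +1.
(a,b)_5: α=-1, u≡2; β=0, v≡3 (mod 5); (2|5)=-1, (3|5)=-1; sign (−1)^0·-1^0·-1^-1 = -1.
(a,b)_2: α=6, β=0; u≡7, v≡3 (mod 8); ε(u)ε(v)=1·1, αω(v)=6·1, βω(u)=0·0; sum ≡ 1  ⇒  -1.
(-65, 403 / ℚ) ramifies at {2, 5}: a division algebra.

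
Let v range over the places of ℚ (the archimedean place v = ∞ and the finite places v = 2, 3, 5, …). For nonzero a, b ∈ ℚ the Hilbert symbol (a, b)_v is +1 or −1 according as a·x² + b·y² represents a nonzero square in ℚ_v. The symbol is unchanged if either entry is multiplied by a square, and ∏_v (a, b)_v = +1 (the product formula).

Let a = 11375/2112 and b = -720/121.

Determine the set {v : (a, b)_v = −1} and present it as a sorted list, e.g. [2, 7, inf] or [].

(a, b) ≡ (15015, -5) mod (ℚ^×)²; places V = {2, 3, 5, 7, 11, 13, ∞}.
(a,b)_11: α=-1, u≡9; β=-2, v≡6 (mod 11); (9|11)=+1, (6|11)=-1; sign (−1)^0·+1^-2·-1^-1 = -1.
(a,b)_∞: sgn(15015)=+, sgn(-5)=−, so +1.
(a,b)_5: α=3, u≡3; β=1, v≡1 (mod 5); (3|5)=-1, (1|5)=+1; sign (−1)^0·-1^1·+1^3 = -1.
(a,b)_7: α=1, u≡3; β=0, v≡4 (mod 7); (3|7)=-1, (4|7)=+1; sign (−1)^0·-1^0·+1^1 = +1.
(a,b)_2: α=-6, β=4; u≡7, v≡3 (mod 8); ε(u)ε(v)=1·1, αω(v)=-6·1, βω(u)=4·0; sum ≡ 1  ⇒  -1.
(a,b)_3: α=-1, u≡1; β=2, v≡1 (mod 3); (1|3)=+1, (1|3)=+1; sign (−1)^0·+1^2·+1^-1 = +1.
(a,b)_13: α=1, u≡5; β=0, v≡2 (mod 13); (5|13)=-1, (2|13)=-1; sign (−1)^0·-1^0·-1^1 = -1.
Ram(15015, -5) = {2, 5, 11, 13}; no ℚ_2-point on the conic.

[2, 5, 11, 13]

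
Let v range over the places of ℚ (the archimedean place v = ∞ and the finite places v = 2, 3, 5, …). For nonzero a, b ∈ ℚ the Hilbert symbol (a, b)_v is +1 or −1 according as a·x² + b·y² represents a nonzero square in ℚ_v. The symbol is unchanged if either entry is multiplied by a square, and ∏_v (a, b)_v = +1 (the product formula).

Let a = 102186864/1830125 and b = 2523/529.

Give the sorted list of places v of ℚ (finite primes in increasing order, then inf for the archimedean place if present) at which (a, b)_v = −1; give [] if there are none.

Mod squares: a ≡ 20995, b ≡ 3. Check v ∈ {∞, 2, 3, 5, 11, 13, 17, 19, 23, 29}.
v=3: a=3^2·(≡1), b=3^1·(≡1) mod 3; (1|3)=+1, (1|3)=+1; (−1)^{2·1·1}·(+1)^1·(+1)^2 = +1.
v=17: a=17^1·(≡14), b=17^0·(≡12) mod 17; (14|17)=-1, (12|17)=-1; (−1)^{1·0·8}·(-1)^0·(-1)^1 = -1.
v=19: a=19^1·(≡3), b=19^0·(≡14) mod 19; (3|19)=-1, (14|19)=-1; (−1)^{1·0·9}·(-1)^0·(-1)^1 = -1.
v=∞: 20995 > 0 and 3 > 0  ⇒  (a,b)_∞ = +1.
v=23: a=23^0·(≡14), b=23^-2·(≡16) mod 23; (14|23)=-1, (16|23)=+1; (−1)^{0·-2·11}·(-1)^-2·(+1)^0 = +1.
v=5: a=5^-3·(≡4), b=5^0·(≡2) mod 5; (4|5)=+1, (2|5)=-1; (−1)^{-3·0·2}·(+1)^0·(-1)^-3 = -1.
v=11: a=11^-4·(≡8), b=11^0·(≡4) mod 11; (8|11)=-1, (4|11)=+1; (−1)^{-4·0·5}·(-1)^0·(+1)^-4 = +1.
v=29: a=29^0·(≡25), b=29^2·(≡17) mod 29; (25|29)=+1, (17|29)=-1; (−1)^{0·2·14}·(+1)^2·(-1)^0 = +1.
v=2: v_2(a)=4, v_2(b)=0; units ≡ 3, 3 (mod 8); ε·ε+αω+βω = 1·1+4·1+0·1 ≡ 1  ⇒  (a,b)_2 = -1.
v=13: a=13^3·(≡1), b=13^0·(≡3) mod 13; (1|13)=+1, (3|13)=+1; (−1)^{3·0·6}·(+1)^0·(+1)^3 = +1.
|Ram(20995, 3)| = 4, even; anisotropic at {2, 5, 17, 19}.

[2, 5, 17, 19]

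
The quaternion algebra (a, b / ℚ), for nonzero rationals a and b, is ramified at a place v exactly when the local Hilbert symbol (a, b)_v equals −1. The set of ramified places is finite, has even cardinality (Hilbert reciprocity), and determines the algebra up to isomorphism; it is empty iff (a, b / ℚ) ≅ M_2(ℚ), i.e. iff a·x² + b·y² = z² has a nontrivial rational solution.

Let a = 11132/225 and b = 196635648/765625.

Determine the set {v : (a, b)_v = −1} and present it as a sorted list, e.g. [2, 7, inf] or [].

Mod squares: a ≡ 23, b ≡ 3. Check v ∈ {∞, 2, 3, 5, 7, 11, 23}.
v=2: v_2(a)=2, v_2(b)=10; units ≡ 7, 3 (mod 8); ε·ε+αω+βω = 1·1+2·1+10·0 ≡ 1  ⇒  (a,b)_2 = -1.
v=7: a=7^0·(≡2), b=7^-2·(≡6) mod 7; (2|7)=+1, (6|7)=-1; (−1)^{0·-2·3}·(+1)^-2·(-1)^0 = +1.
v=3: a=3^-2·(≡2), b=3^1·(≡1) mod 3; (2|3)=-1, (1|3)=+1; (−1)^{-2·1·1}·(-1)^1·(+1)^-2 = -1.
v=∞: 23 > 0 and 3 > 0  ⇒  (a,b)_∞ = +1.
v=5: a=5^-2·(≡3), b=5^-6·(≡2) mod 5; (3|5)=-1, (2|5)=-1; (−1)^{-2·-6·2}·(-1)^-6·(-1)^-2 = +1.
v=23: a=23^1·(≡9), b=23^2·(≡9) mod 23; (9|23)=+1, (9|23)=+1; (−1)^{1·2·11}·(+1)^2·(+1)^1 = +1.
v=11: a=11^2·(≡3), b=11^2·(≡1) mod 11; (3|11)=+1, (1|11)=+1; (−1)^{2·2·5}·(+1)^2·(+1)^2 = +1.
|Ram(23, 3)| = 2, even; anisotropic at {2, 3}.

[2, 3]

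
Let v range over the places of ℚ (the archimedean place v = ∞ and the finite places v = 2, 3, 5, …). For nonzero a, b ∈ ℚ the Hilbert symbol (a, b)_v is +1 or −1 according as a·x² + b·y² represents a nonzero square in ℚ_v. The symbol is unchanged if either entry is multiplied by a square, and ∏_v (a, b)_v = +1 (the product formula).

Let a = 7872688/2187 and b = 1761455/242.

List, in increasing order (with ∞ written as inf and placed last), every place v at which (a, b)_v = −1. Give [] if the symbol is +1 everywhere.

(a, b) ≡ (4089, 12190) mod (ℚ^×)²; places V = {2, 3, 5, 11, 17, 19, 23, 29, 47, 53, ∞}.
(a,b)_29: α=1, u≡22; β=0, v≡14 (mod 29); (22|29)=+1, (14|29)=-1; sign (−1)^0·+1^0·-1^1 = -1.
(a,b)_17: α=0, u≡2; β=2, v≡15 (mod 17); (2|17)=+1, (15|17)=+1; sign (−1)^0·+1^2·+1^0 = +1.
(a,b)_5: α=0, u≡4; β=1, v≡3 (mod 5); (4|5)=+1, (3|5)=-1; sign (−1)^0·+1^1·-1^0 = +1.
(a,b)_∞: sgn(4089)=+, sgn(12190)=+, so +1.
(a,b)_53: α=0, u≡20; β=1, v≡39 (mod 53); (20|53)=-1, (39|53)=-1; sign (−1)^0·-1^1·-1^0 = -1.
(a,b)_47: α=1, u≡13; β=0, v≡32 (mod 47); (13|47)=-1, (32|47)=+1; sign (−1)^0·-1^0·+1^1 = +1.
(a,b)_23: α=0, u≡9; β=1, v≡13 (mod 23); (9|23)=+1, (13|23)=+1; sign (−1)^0·+1^1·+1^0 = +1.
(a,b)_2: α=4, β=-1; u≡1, v≡7 (mod 8); ε(u)ε(v)=0·1, αω(v)=4·0, βω(u)=-1·0; sum ≡ 0  ⇒  +1.
(a,b)_19: α=2, u≡17; β=0, v≡7 (mod 19); (17|19)=+1, (7|19)=+1; sign (−1)^0·+1^0·+1^2 = +1.
(a,b)_3: α=-7, u≡1; β=0, v≡1 (mod 3); (1|3)=+1, (1|3)=+1; sign (−1)^0·+1^0·+1^-7 = +1.
(a,b)_11: α=0, u≡6; β=-2, v≡7 (mod 11); (6|11)=-1, (7|11)=-1; sign (−1)^0·-1^-2·-1^0 = +1.
|Ram(4089, 12190)| = 2, even; anisotropic at {29, 53}.

[29, 53]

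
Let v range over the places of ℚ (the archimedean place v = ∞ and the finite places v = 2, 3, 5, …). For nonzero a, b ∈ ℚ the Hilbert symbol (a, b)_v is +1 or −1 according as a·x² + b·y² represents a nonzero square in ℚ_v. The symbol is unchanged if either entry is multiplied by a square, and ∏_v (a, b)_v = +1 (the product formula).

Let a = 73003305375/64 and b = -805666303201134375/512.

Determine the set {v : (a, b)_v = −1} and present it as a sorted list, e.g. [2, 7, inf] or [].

[5, 7]

Mod squares: a ≡ 15015, b ≡ -30. Check v ∈ {∞, 2, 3, 5, 7, 11, 13}.
v=2: v_2(a)=-6, v_2(b)=-9; units ≡ 7, 1 (mod 8); ε·ε+αω+βω = 1·0+-6·0+-9·0 ≡ 0  ⇒  (a,b)_2 = +1.
v=5: a=5^3·(≡2), b=5^5·(≡1) mod 5; (2|5)=-1, (1|5)=+1; (−1)^{3·5·2}·(-1)^5·(+1)^3 = -1.
v=3: a=3^5·(≡1), b=3^7·(≡2) mod 3; (1|3)=+1, (2|3)=-1; (−1)^{5·7·1}·(+1)^7·(-1)^5 = +1.
v=7: a=7^5·(≡6), b=7^8·(≡3) mod 7; (6|7)=-1, (3|7)=-1; (−1)^{5·8·3}·(-1)^8·(-1)^5 = -1.
v=∞: 15015 > 0 and -30 < 0  ⇒  (a,b)_∞ = +1.
v=11: a=11^1·(≡4), b=11^2·(≡1) mod 11; (4|11)=+1, (1|11)=+1; (−1)^{1·2·5}·(+1)^2·(+1)^1 = +1.
v=13: a=13^1·(≡11), b=13^2·(≡3) mod 13; (11|13)=-1, (3|13)=+1; (−1)^{1·2·6}·(-1)^2·(+1)^1 = +1.
|Ram(15015, -30)| = 2, even; anisotropic at {5, 7}.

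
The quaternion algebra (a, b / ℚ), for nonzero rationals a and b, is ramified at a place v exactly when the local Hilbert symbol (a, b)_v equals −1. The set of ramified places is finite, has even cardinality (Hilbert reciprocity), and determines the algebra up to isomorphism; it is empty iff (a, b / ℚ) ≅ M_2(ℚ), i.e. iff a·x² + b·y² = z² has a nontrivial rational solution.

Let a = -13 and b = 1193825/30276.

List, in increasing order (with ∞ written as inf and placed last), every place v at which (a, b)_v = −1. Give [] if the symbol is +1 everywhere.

(a, b) ≡ (-13, 17) mod (ℚ^×)²; places V = {2, 3, 5, 13, 17, 29, 53, ∞}.
(a,b)_3: α=0, u≡2; β=-2, v≡2 (mod 3); (2|3)=-1, (2|3)=-1; sign (−1)^0·-1^-2·-1^0 = +1.
(a,b)_5: α=0, u≡2; β=2, v≡3 (mod 5); (2|5)=-1, (3|5)=-1; sign (−1)^0·-1^2·-1^0 = +1.
(a,b)_13: α=1, u≡12; β=0, v≡4 (mod 13); (12|13)=+1, (4|13)=+1; sign (−1)^0·+1^0·+1^1 = +1.
(a,b)_29: α=0, u≡16; β=-2, v≡14 (mod 29); (16|29)=+1, (14|29)=-1; sign (−1)^0·+1^-2·-1^0 = +1.
(a,b)_2: α=0, β=-2; u≡3, v≡1 (mod 8); ε(u)ε(v)=1·0, αω(v)=0·0, βω(u)=-2·1; sum ≡ 0  ⇒  +1.
(a,b)_∞: sgn(-13)=−, sgn(17)=+, so +1.
(a,b)_17: α=0, u≡4; β=1, v≡2 (mod 17); (4|17)=+1, (2|17)=+1; sign (−1)^0·+1^1·+1^0 = +1.
(a,b)_53: α=0, u≡40; β=2, v≡49 (mod 53); (40|53)=+1, (49|53)=+1; sign (−1)^0·+1^2·+1^0 = +1.
Every local symbol is +1, so the conic -13·x² + 17·y² = z² has ℚ_v-points for all v and hence a ℚ-point; (a, b / ℚ) ≅ M_2(ℚ).

[]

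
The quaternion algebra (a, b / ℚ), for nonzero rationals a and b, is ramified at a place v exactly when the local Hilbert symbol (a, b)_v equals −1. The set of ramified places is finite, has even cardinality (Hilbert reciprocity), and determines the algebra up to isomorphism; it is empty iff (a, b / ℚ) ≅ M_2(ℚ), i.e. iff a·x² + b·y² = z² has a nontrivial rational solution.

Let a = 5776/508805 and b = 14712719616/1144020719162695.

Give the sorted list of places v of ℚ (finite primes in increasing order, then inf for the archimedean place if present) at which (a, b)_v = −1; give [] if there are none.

[]

Mod squares: a ≡ 5, b ≡ 55. Check v ∈ {∞, 2, 3, 5, 7, 11, 17, 19, 29}.
v=2: v_2(a)=4, v_2(b)=8; units ≡ 5, 7 (mod 8); ε·ε+αω+βω = 0·1+4·0+8·1 ≡ 0  ⇒  (a,b)_2 = +1.
v=17: a=17^0·(≡11), b=17^-2·(≡16) mod 17; (11|17)=-1, (16|17)=+1; (−1)^{0·-2·8}·(-1)^-2·(+1)^0 = +1.
v=11: a=11^-2·(≡4), b=11^-3·(≡9) mod 11; (4|11)=+1, (9|11)=+1; (−1)^{-2·-3·5}·(+1)^-3·(+1)^-2 = +1.
v=∞: 5 > 0 and 55 > 0  ⇒  (a,b)_∞ = +1.
v=29: a=29^-2·(≡6), b=29^-6·(≡10) mod 29; (6|29)=+1, (10|29)=-1; (−1)^{-2·-6·14}·(+1)^-6·(-1)^-2 = +1.
v=5: a=5^-1·(≡1), b=5^-1·(≡4) mod 5; (1|5)=+1, (4|5)=+1; (−1)^{-1·-1·2}·(+1)^-1·(+1)^-1 = +1.
v=7: a=7^0·(≡5), b=7^2·(≡3) mod 7; (5|7)=-1, (3|7)=-1; (−1)^{0·2·3}·(-1)^2·(-1)^0 = +1.
v=19: a=19^2·(≡4), b=19^4·(≡5) mod 19; (4|19)=+1, (5|19)=+1; (−1)^{2·4·9}·(+1)^4·(+1)^2 = +1.
v=3: a=3^0·(≡2), b=3^2·(≡1) mod 3; (2|3)=-1, (1|3)=+1; (−1)^{0·2·1}·(-1)^2·(+1)^0 = +1.
Ram(a, b) = ∅: the form 5·x² + 55·y² − z² is isotropic over every ℚ_v, so by Hasse–Minkowski it is isotropic over ℚ.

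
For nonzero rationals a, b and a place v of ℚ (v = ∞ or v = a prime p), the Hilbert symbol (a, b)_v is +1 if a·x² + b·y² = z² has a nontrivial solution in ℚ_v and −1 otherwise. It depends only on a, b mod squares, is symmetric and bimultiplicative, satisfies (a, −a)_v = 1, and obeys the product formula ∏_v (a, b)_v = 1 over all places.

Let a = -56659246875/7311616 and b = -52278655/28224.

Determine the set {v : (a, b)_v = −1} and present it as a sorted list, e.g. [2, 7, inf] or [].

[7, inf]

(a, b) ≡ (-124355, -1495) mod (ℚ^×)²; places V = {2, 3, 5, 7, 11, 13, 17, 19, 23, ∞}.
(a,b)_23: α=0, u≡2; β=1, v≡12 (mod 23); (2|23)=+1, (12|23)=+1; sign (−1)^0·+1^1·+1^0 = +1.
(a,b)_17: α=1, u≡11; β=2, v≡9 (mod 17); (11|17)=-1, (9|17)=+1; sign (−1)^0·-1^2·+1^1 = +1.
(a,b)_11: α=1, u≡1; β=2, v≡4 (mod 11); (1|11)=+1, (4|11)=+1; sign (−1)^0·+1^2·+1^1 = +1.
(a,b)_19: α=1, u≡13; β=0, v≡6 (mod 19); (13|19)=-1, (6|19)=+1; sign (−1)^0·-1^0·+1^1 = +1.
(a,b)_5: α=5, u≡1; β=1, v≡1 (mod 5); (1|5)=+1, (1|5)=+1; sign (−1)^0·+1^1·+1^5 = +1.
(a,b)_3: α=6, u≡1; β=-2, v≡2 (mod 3); (1|3)=+1, (2|3)=-1; sign (−1)^0·+1^-2·-1^6 = +1.
(a,b)_13: α=-4, u≡9; β=1, v≡11 (mod 13); (9|13)=+1, (11|13)=-1; sign (−1)^0·+1^1·-1^-4 = +1.
(a,b)_2: α=-8, β=-6; u≡5, v≡1 (mod 8); ε(u)ε(v)=0·0, αω(v)=-8·0, βω(u)=-6·1; sum ≡ 0  ⇒  +1.
(a,b)_∞: sgn(-124355)=−, sgn(-1495)=−, so -1.
(a,b)_7: α=1, u≡4; β=-2, v≡6 (mod 7); (4|7)=+1, (6|7)=-1; sign (−1)^0·+1^-2·-1^1 = -1.
|Ram(-124355, -1495)| = 2, even; anisotropic at {7, ∞}.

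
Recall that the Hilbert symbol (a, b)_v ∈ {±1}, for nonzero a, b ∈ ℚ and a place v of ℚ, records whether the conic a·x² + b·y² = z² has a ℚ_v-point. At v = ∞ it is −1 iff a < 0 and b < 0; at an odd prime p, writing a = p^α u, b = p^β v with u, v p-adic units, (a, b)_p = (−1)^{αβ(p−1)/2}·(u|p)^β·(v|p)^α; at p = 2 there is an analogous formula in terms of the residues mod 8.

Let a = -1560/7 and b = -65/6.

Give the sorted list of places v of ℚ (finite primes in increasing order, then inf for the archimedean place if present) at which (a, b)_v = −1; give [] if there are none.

Mod squares: a ≡ -2730, b ≡ -390. Check v ∈ {∞, 2, 3, 5, 7, 13}.
v=13: a=13^1·(≡7), b=13^1·(≡10) mod 13; (7|13)=-1, (10|13)=+1; (−1)^{1·1·6}·(-1)^1·(+1)^1 = -1.
v=∞: -2730 < 0 and -390 < 0  ⇒  (a,b)_∞ = -1.
v=5: a=5^1·(≡4), b=5^1·(≡2) mod 5; (4|5)=+1, (2|5)=-1; (−1)^{1·1·2}·(+1)^1·(-1)^1 = -1.
v=3: a=3^1·(≡2), b=3^-1·(≡2) mod 3; (2|3)=-1, (2|3)=-1; (−1)^{1·-1·1}·(-1)^-1·(-1)^1 = -1.
v=7: a=7^-1·(≡1), b=7^0·(≡2) mod 7; (1|7)=+1, (2|7)=+1; (−1)^{-1·0·3}·(+1)^0·(+1)^-1 = +1.
v=2: v_2(a)=3, v_2(b)=-1; units ≡ 3, 5 (mod 8); ε·ε+αω+βω = 1·0+3·1+-1·1 ≡ 0  ⇒  (a,b)_2 = +1.
|Ram(-2730, -390)| = 4, even; anisotropic at {3, 5, 13, ∞}.

[3, 5, 13, inf]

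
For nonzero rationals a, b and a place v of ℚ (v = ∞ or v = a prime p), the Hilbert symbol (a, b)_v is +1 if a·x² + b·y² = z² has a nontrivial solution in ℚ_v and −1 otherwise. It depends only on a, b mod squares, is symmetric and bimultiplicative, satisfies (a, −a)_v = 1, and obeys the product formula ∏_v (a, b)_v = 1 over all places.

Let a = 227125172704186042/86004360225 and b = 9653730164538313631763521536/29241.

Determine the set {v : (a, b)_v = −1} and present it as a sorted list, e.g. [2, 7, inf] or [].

(a, b) ≡ (4370938, 23374) mod (ℚ^×)²; places V = {2, 3, 5, 7, 11, 13, 17, 19, 23, 29, 31, 53, ∞}.
(a,b)_23: α=2, u≡4; β=2, v≡9 (mod 23); (4|23)=+1, (9|23)=+1; sign (−1)^0·+1^2·+1^2 = +1.
(a,b)_11: α=3, u≡9; β=2, v≡8 (mod 11); (9|11)=+1, (8|11)=-1; sign (−1)^0·+1^2·-1^3 = -1.
(a,b)_∞: sgn(4370938)=+, sgn(23374)=+, so +1.
(a,b)_13: α=1, u≡7; β=1, v≡1 (mod 13); (7|13)=-1, (1|13)=+1; sign (−1)^0·-1^1·+1^1 = -1.
(a,b)_29: α=1, u≡16; β=3, v≡20 (mod 29); (16|29)=+1, (20|29)=+1; sign (−1)^0·+1^3·+1^1 = +1.
(a,b)_31: α=1, u≡9; β=3, v≡7 (mod 31); (9|31)=+1, (7|31)=+1; sign (−1)^1·+1^3·+1^1 = -1.
(a,b)_7: α=-6, u≡6; β=4, v≡4 (mod 7); (6|7)=-1, (4|7)=+1; sign (−1)^0·-1^4·+1^-6 = +1.
(a,b)_5: α=-2, u≡3; β=0, v≡1 (mod 5); (3|5)=-1, (1|5)=+1; sign (−1)^0·-1^0·+1^-2 = +1.
(a,b)_3: α=-4, u≡1; β=-4, v≡1 (mod 3); (1|3)=+1, (1|3)=+1; sign (−1)^0·+1^-4·+1^-4 = +1.
(a,b)_2: α=1, β=13; u≡5, v≡7 (mod 8); ε(u)ε(v)=0·1, αω(v)=1·0, βω(u)=13·1; sum ≡ 1  ⇒  -1.
(a,b)_53: α=2, u≡7; β=2, v≡38 (mod 53); (7|53)=+1, (38|53)=+1; sign (−1)^0·+1^2·+1^2 = +1.
(a,b)_19: α=-2, u≡17; β=-2, v≡11 (mod 19); (17|19)=+1, (11|19)=+1; sign (−1)^0·+1^-2·+1^-2 = +1.
(a,b)_17: α=3, u≡7; β=2, v≡1 (mod 17); (7|17)=-1, (1|17)=+1; sign (−1)^0·-1^2·+1^3 = +1.
|Ram(4370938, 23374)| = 4, even; anisotropic at {2, 11, 13, 31}.

[2, 11, 13, 31]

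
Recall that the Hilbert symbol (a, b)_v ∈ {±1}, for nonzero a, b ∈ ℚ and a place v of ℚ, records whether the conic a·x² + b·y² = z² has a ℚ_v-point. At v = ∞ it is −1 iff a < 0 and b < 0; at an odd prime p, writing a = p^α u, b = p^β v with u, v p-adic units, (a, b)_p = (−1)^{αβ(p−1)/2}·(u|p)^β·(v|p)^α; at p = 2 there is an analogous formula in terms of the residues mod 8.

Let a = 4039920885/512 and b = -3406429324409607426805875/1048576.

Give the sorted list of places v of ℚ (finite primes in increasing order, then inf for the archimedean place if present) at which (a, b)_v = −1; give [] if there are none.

[2, 5, 11, 13]

Mod squares: a ≡ 570570, b ≡ -1235. Check v ∈ {∞, 2, 3, 5, 7, 11, 13, 17, 19}.
v=2: v_2(a)=-9, v_2(b)=-20; units ≡ 5, 5 (mod 8); ε·ε+αω+βω = 0·0+-9·1+-20·1 ≡ 1  ⇒  (a,b)_2 = -1.
v=∞: 570570 > 0 and -1235 < 0  ⇒  (a,b)_∞ = +1.
v=7: a=7^3·(≡2), b=7^6·(≡4) mod 7; (2|7)=+1, (4|7)=+1; (−1)^{3·6·3}·(+1)^6·(+1)^3 = +1.
v=3: a=3^1·(≡2), b=3^2·(≡1) mod 3; (2|3)=-1, (1|3)=+1; (−1)^{1·2·1}·(-1)^2·(+1)^1 = +1.
v=5: a=5^1·(≡1), b=5^3·(≡3) mod 5; (1|5)=+1, (3|5)=-1; (−1)^{1·3·2}·(+1)^3·(-1)^1 = -1.
v=19: a=19^1·(≡8), b=19^3·(≡9) mod 19; (8|19)=-1, (9|19)=+1; (−1)^{1·3·9}·(-1)^3·(+1)^1 = +1.
v=11: a=11^1·(≡9), b=11^2·(≡10) mod 11; (9|11)=+1, (10|11)=-1; (−1)^{1·2·5}·(+1)^2·(-1)^1 = -1.
v=13: a=13^1·(≡6), b=13^5·(≡3) mod 13; (6|13)=-1, (3|13)=+1; (−1)^{1·5·6}·(-1)^5·(+1)^1 = -1.
v=17: a=17^2·(≡9), b=17^4·(≡6) mod 17; (9|17)=+1, (6|17)=-1; (−1)^{2·4·8}·(+1)^4·(-1)^2 = +1.
Ram(570570, -1235) = {2, 5, 11, 13}; no ℚ_2-point on the conic.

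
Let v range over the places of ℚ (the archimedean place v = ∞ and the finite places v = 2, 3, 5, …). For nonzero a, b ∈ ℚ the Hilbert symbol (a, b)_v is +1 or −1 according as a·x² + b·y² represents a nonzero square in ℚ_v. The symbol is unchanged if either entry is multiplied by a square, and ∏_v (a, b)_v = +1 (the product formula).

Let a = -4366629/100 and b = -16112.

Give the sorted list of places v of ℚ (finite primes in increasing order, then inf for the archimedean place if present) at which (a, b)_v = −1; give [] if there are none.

(a, b) ≡ (-53909, -1007) mod (ℚ^×)²; places V = {2, 3, 5, 19, 31, 37, 47, 53, ∞}.
(a,b)_19: α=0, u≡13; β=1, v≡7 (mod 19); (13|19)=-1, (7|19)=+1; sign (−1)^0·-1^1·+1^0 = -1.
(a,b)_37: α=1, u≡19; β=0, v≡20 (mod 37); (19|37)=-1, (20|37)=-1; sign (−1)^0·-1^0·-1^1 = -1.
(a,b)_∞: sgn(-53909)=−, sgn(-1007)=−, so -1.
(a,b)_47: α=1, u≡2; β=0, v≡9 (mod 47); (2|47)=+1, (9|47)=+1; sign (−1)^0·+1^0·+1^1 = +1.
(a,b)_53: α=0, u≡2; β=1, v≡14 (mod 53); (2|53)=-1, (14|53)=-1; sign (−1)^0·-1^1·-1^0 = -1.
(a,b)_3: α=4, u≡1; β=0, v≡1 (mod 3); (1|3)=+1, (1|3)=+1; sign (−1)^0·+1^0·+1^4 = +1.
(a,b)_2: α=-2, β=4; u≡3, v≡1 (mod 8); ε(u)ε(v)=1·0, αω(v)=-2·0, βω(u)=4·1; sum ≡ 0  ⇒  +1.
(a,b)_31: α=1, u≡14; β=0, v≡8 (mod 31); (14|31)=+1, (8|31)=+1; sign (−1)^0·+1^0·+1^1 = +1.
(a,b)_5: α=-2, u≡4; β=0, v≡3 (mod 5); (4|5)=+1, (3|5)=-1; sign (−1)^0·+1^0·-1^-2 = +1.
Ram(-53909, -1007) = {19, 37, 53, ∞}; no ℚ_19-point on the conic.

[19, 37, 53, inf]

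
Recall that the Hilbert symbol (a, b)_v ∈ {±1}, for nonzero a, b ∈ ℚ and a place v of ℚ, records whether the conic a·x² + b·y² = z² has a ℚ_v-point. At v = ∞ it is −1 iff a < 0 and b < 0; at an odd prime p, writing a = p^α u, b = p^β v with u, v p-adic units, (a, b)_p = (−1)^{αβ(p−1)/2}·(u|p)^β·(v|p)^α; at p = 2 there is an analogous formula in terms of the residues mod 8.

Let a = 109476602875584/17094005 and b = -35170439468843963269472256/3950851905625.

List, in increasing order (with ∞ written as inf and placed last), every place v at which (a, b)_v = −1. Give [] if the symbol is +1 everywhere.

[11, 17]

Mod squares: a ≡ 255, b ≡ -374. Check v ∈ {∞, 2, 3, 5, 7, 11, 17, 19, 43}.
v=17: a=17^3·(≡9), b=17^5·(≡10) mod 17; (9|17)=+1, (10|17)=-1; (−1)^{3·5·8}·(+1)^5·(-1)^3 = -1.
v=7: a=7^2·(≡5), b=7^2·(≡1) mod 7; (5|7)=-1, (1|7)=+1; (−1)^{2·2·3}·(-1)^2·(+1)^2 = +1.
v=11: a=11^0·(≡2), b=11^1·(≡2) mod 11; (2|11)=-1, (2|11)=-1; (−1)^{0·1·5}·(-1)^1·(-1)^0 = -1.
v=2: v_2(a)=6, v_2(b)=13; units ≡ 7, 5 (mod 8); ε·ε+αω+βω = 1·0+6·1+13·0 ≡ 0  ⇒  (a,b)_2 = +1.
v=43: a=43^-4·(≡13), b=43^-6·(≡16) mod 43; (13|43)=+1, (16|43)=+1; (−1)^{-4·-6·21}·(+1)^-6·(+1)^-4 = +1.
v=5: a=5^-1·(≡4), b=5^-4·(≡1) mod 5; (4|5)=+1, (1|5)=+1; (−1)^{-1·-4·2}·(+1)^-4·(+1)^-1 = +1.
v=19: a=19^2·(≡3), b=19^4·(≡1) mod 19; (3|19)=-1, (1|19)=+1; (−1)^{2·4·9}·(-1)^4·(+1)^2 = +1.
v=∞: 255 > 0 and -374 < 0  ⇒  (a,b)_∞ = +1.
v=3: a=3^9·(≡1), b=3^16·(≡1) mod 3; (1|3)=+1, (1|3)=+1; (−1)^{9·16·1}·(+1)^16·(+1)^9 = +1.
|Ram(255, -374)| = 2, even; anisotropic at {11, 17}.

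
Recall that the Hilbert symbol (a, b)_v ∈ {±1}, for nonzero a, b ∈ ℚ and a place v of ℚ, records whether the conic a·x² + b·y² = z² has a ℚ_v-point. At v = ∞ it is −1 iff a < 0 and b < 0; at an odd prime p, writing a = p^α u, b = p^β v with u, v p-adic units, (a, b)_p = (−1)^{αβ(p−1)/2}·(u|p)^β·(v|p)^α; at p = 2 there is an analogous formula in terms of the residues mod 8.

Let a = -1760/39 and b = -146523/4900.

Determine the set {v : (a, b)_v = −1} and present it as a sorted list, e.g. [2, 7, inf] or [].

[2, 5, 11, inf]

(a, b) ≡ (-4290, -3) mod (ℚ^×)²; places V = {2, 3, 5, 7, 11, 13, 17, ∞}.
(a,b)_2: α=5, β=-2; u≡7, v≡5 (mod 8); ε(u)ε(v)=1·0, αω(v)=5·1, βω(u)=-2·0; sum ≡ 1  ⇒  -1.
(a,b)_13: α=-1, u≡7; β=2, v≡9 (mod 13); (7|13)=-1, (9|13)=+1; sign (−1)^0·-1^2·+1^-1 = +1.
(a,b)_17: α=0, u≡5; β=2, v≡5 (mod 17); (5|17)=-1, (5|17)=-1; sign (−1)^0·-1^2·-1^0 = +1.
(a,b)_11: α=1, u≡10; β=0, v≡6 (mod 11); (10|11)=-1, (6|11)=-1; sign (−1)^0·-1^0·-1^1 = -1.
(a,b)_7: α=0, u≡1; β=-2, v≡4 (mod 7); (1|7)=+1, (4|7)=+1; sign (−1)^0·+1^-2·+1^0 = +1.
(a,b)_3: α=-1, u≡1; β=1, v≡2 (mod 3); (1|3)=+1, (2|3)=-1; sign (−1)^1·+1^1·-1^-1 = +1.
(a,b)_5: α=1, u≡2; β=-2, v≡2 (mod 5); (2|5)=-1, (2|5)=-1; sign (−1)^0·-1^-2·-1^1 = -1.
(a,b)_∞: sgn(-4290)=−, sgn(-3)=−, so -1.
|Ram(-4290, -3)| = 4, even; anisotropic at {2, 5, 11, ∞}.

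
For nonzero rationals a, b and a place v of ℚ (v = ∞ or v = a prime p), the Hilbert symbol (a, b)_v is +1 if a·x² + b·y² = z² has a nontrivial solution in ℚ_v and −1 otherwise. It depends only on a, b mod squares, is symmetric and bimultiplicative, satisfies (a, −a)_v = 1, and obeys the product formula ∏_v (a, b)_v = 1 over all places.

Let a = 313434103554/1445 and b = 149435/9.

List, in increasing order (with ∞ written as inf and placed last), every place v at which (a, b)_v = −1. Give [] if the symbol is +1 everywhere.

Mod squares: a ≡ 330, b ≡ 1235. Check v ∈ {∞, 2, 3, 5, 11, 13, 17, 19, 31}.
v=∞: 330 > 0 and 1235 > 0  ⇒  (a,b)_∞ = +1.
v=31: a=31^2·(≡4), b=31^0·(≡12) mod 31; (4|31)=+1, (12|31)=-1; (−1)^{2·0·15}·(+1)^0·(-1)^2 = +1.
v=13: a=13^2·(≡11), b=13^1·(≡9) mod 13; (11|13)=-1, (9|13)=+1; (−1)^{2·1·6}·(-1)^1·(+1)^2 = -1.
v=19: a=19^2·(≡17), b=19^1·(≡2) mod 19; (17|19)=+1, (2|19)=-1; (−1)^{2·1·9}·(+1)^1·(-1)^2 = +1.
v=5: a=5^-1·(≡1), b=5^1·(≡3) mod 5; (1|5)=+1, (3|5)=-1; (−1)^{-1·1·2}·(+1)^1·(-1)^-1 = -1.
v=3: a=3^5·(≡2), b=3^-2·(≡2) mod 3; (2|3)=-1, (2|3)=-1; (−1)^{5·-2·1}·(-1)^-2·(-1)^5 = -1.
v=11: a=11^1·(≡6), b=11^2·(≡4) mod 11; (6|11)=-1, (4|11)=+1; (−1)^{1·2·5}·(-1)^2·(+1)^1 = +1.
v=2: v_2(a)=1, v_2(b)=0; units ≡ 5, 3 (mod 8); ε·ε+αω+βω = 0·1+1·1+0·1 ≡ 1  ⇒  (a,b)_2 = -1.
v=17: a=17^-2·(≡7), b=17^0·(≡10) mod 17; (7|17)=-1, (10|17)=-1; (−1)^{-2·0·8}·(-1)^0·(-1)^-2 = +1.
|Ram(330, 1235)| = 4, even; anisotropic at {2, 3, 5, 13}.

[2, 3, 5, 13]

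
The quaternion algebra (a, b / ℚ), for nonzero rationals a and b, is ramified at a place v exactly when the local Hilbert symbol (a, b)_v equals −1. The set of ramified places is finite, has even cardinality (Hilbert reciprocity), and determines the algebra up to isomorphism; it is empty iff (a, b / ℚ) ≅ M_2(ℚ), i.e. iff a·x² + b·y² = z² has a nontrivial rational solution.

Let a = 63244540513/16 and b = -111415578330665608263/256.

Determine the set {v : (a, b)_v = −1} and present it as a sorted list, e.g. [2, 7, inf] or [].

[]

(a, b) ≡ (2737, -4807) mod (ℚ^×)²; places V = {2, 3, 7, 11, 17, 19, 23, ∞}.
(a,b)_7: α=1, u≡5; β=0, v≡4 (mod 7); (5|7)=-1, (4|7)=+1; sign (−1)^0·-1^0·+1^1 = +1.
(a,b)_17: α=1, u≡8; β=2, v≡8 (mod 17); (8|17)=+1, (8|17)=+1; sign (−1)^0·+1^2·+1^1 = +1.
(a,b)_11: α=2, u≡3; β=3, v≡3 (mod 11); (3|11)=+1, (3|11)=+1; sign (−1)^0·+1^3·+1^2 = +1.
(a,b)_2: α=-4, β=-8; u≡1, v≡1 (mod 8); ε(u)ε(v)=0·0, αω(v)=-4·0, βω(u)=-8·0; sum ≡ 0  ⇒  +1.
(a,b)_∞: sgn(2737)=+, sgn(-4807)=−, so +1.
(a,b)_23: α=3, u≡1; β=5, v≡22 (mod 23); (1|23)=+1, (22|23)=-1; sign (−1)^1·+1^5·-1^3 = +1.
(a,b)_19: α=2, u≡7; β=3, v≡18 (mod 19); (7|19)=+1, (18|19)=-1; sign (−1)^0·+1^3·-1^2 = +1.
(a,b)_3: α=0, u≡1; β=8, v≡2 (mod 3); (1|3)=+1, (2|3)=-1; sign (−1)^0·+1^8·-1^0 = +1.
Every local symbol is +1, so the conic 2737·x² + -4807·y² = z² has ℚ_v-points for all v and hence a ℚ-point; (a, b / ℚ) ≅ M_2(ℚ).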